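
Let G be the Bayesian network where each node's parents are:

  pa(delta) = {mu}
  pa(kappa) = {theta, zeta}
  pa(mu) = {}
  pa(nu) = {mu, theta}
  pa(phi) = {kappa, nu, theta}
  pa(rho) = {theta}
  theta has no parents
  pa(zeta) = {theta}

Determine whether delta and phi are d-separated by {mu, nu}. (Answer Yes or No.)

Yes

4 paths connect delta and phi; each must be blocked for d-separation to hold:
Path 1: delta ← mu → nu → phi
  mu is a fork here and mu is conditioned on, so the path is blocked at mu.
Path 2: delta ← mu → nu ← theta → phi
  mu is a fork here and mu is conditioned on, so the path is blocked at mu.
Path 3: delta ← mu → nu ← theta → zeta → kappa → phi
  mu is a fork here and mu is conditioned on, so the path is blocked at mu.
Path 4: delta ← mu → nu ← theta → kappa → phi
  mu is a fork here and mu is conditioned on, so the path is blocked at mu.
Since every path is blocked, d-separation holds.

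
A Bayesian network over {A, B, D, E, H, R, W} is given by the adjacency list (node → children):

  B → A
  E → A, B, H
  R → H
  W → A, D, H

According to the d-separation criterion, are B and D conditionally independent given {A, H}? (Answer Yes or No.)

4 paths connect B and D; each must be blocked for d-separation to hold:
Path 1: B ← E → H ← W → D
  E is a fork and E is not conditioned on; H is a collider and H is conditioned on, which opens it; W is a fork and W is not conditioned on — no node blocks this path, so it is active.
Path 2: B ← E → A ← W → D
  E is a fork and E is not conditioned on; A is a collider and A is conditioned on, which opens it; W is a fork and W is not conditioned on — no node blocks this path, so it is active.
Path 3: B → A ← W → D
  A is a collider and A is conditioned on, which opens it; W is a fork and W is not conditioned on — no node blocks this path, so it is active.
Path 4: B → A ← E → H ← W → D
  A is a collider and A is conditioned on, which opens it; E is a fork and E is not conditioned on; H is a collider and H is conditioned on, which opens it; W is a fork and W is not conditioned on — no node blocks this path, so it is active.
Because an active path exists, B and D are not d-separated.

No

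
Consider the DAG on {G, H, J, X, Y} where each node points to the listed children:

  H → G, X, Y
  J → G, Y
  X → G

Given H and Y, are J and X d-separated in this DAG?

There are 4 undirected paths between J and X; checking each against the conditioning set {H, Y}:
  1. J → Y ← H → X — Y:collider[open]; H:fork[blocks] ⇒ blocked
  2. J → Y ← H → G ← X — Y:collider[open]; H:fork[blocks]; G:collider[blocks] ⇒ blocked
  3. J → G ← X — G:collider[blocks] ⇒ blocked
  4. J → G ← H → X — G:collider[blocks]; H:fork[blocks] ⇒ blocked
Since every path is blocked, d-separation holds.

Yes — J and X are d-separated given {H, Y}.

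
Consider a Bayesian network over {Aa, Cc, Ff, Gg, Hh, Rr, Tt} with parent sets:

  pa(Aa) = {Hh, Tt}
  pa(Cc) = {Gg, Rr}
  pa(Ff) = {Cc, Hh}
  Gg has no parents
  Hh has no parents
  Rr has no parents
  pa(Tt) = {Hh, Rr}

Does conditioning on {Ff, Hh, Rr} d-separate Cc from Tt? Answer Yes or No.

Enumerating the 3 paths from Cc to Tt and testing each for blocking by {Ff, Hh, Rr}:
  1. Cc ← Rr → Tt — Rr:fork[blocks] ⇒ blocked
  2. Cc → Ff ← Hh → Tt — Ff:collider[open]; Hh:fork[blocks] ⇒ blocked
  3. Cc → Ff ← Hh → Aa ← Tt — Ff:collider[open]; Hh:fork[blocks]; Aa:collider[blocks] ⇒ blocked
Every path is blocked, so Cc and Tt are d-separated given {Ff, Hh, Rr}.

Yes — Cc and Tt are d-separated given {Ff, Hh, Rr}.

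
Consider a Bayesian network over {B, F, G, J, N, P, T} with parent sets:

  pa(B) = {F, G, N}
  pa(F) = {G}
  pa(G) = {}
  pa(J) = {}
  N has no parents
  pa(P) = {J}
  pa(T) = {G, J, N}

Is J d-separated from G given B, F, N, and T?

There are 3 undirected paths between J and G; checking each against the conditioning set {B, F, N, T}:
Path 1: J → T ← N → B ← F ← G
  N is a fork here and N is conditioned on, so the path is blocked at N.
Path 2: J → T ← N → B ← G
  N is a fork here and N is conditioned on, so the path is blocked at N.
Path 3: J → T ← G
  T is a collider and T is conditioned on, which opens it — no node blocks this path, so it is active.
Since the path J → T ← G is active, J and G are not d-separated given {B, F, N, T}.

No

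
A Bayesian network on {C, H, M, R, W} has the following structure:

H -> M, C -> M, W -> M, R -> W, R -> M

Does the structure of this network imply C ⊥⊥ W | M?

No

There are 2 undirected paths between C and W; checking each against the conditioning set {M}:
Path 1: C → M ← R → W
  M is a collider and M is conditioned on, which opens it; R is a fork and R is not conditioned on — no node blocks this path, so it is active.
Path 2: C → M ← W
  M is a collider and M is conditioned on, which opens it — no node blocks this path, so it is active.
Since the path C → M ← R → W is active, C and W are not d-separated given {M}.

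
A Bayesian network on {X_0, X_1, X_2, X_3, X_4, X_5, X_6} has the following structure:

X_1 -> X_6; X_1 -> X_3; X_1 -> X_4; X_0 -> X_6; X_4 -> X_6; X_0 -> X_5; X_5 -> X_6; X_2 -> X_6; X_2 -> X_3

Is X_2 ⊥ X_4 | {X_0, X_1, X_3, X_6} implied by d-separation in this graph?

We examine all 4 paths between X_2 and X_4:
  1. X_2 → X_3 ← X_1 → X_4 — X_3:collider[open]; X_1:fork[blocks] ⇒ blocked
  2. X_2 → X_3 ← X_1 → X_6 ← X_4 — X_3:collider[open]; X_1:fork[blocks]; X_6:collider[open] ⇒ blocked
  3. X_2 → X_6 ← X_4 — X_6:collider[open] ⇒ active
  4. X_2 → X_6 ← X_1 → X_4 — X_6:collider[open]; X_1:fork[blocks] ⇒ blocked
At least one path is unblocked, so d-separation fails.

No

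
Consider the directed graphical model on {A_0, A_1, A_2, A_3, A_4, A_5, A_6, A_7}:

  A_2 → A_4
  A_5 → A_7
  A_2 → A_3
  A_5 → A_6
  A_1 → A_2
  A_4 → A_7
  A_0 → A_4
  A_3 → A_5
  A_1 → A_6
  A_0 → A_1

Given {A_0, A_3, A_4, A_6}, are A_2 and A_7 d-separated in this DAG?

6 paths connect A_2 and A_7; each must be blocked for d-separation to hold:
Path 1: A_2 → A_4 → A_7
  A_4 is a chain here and A_4 is conditioned on, so the path is blocked at A_4.
Path 2: A_2 → A_4 ← A_0 → A_1 → A_6 ← A_5 → A_7
  A_0 is a fork here and A_0 is conditioned on, so the path is blocked at A_0.
Path 3: A_2 → A_3 → A_5 → A_7
  A_3 is a chain here and A_3 is conditioned on, so the path is blocked at A_3.
Path 4: A_2 → A_3 → A_5 → A_6 ← A_1 ← A_0 → A_4 → A_7
  A_3 is a chain here and A_3 is conditioned on, so the path is blocked at A_3.
Path 5: A_2 ← A_1 ← A_0 → A_4 → A_7
  A_0 is a fork here and A_0 is conditioned on, so the path is blocked at A_0.
Path 6: A_2 ← A_1 → A_6 ← A_5 → A_7
  A_1 is a fork and A_1 is not conditioned on; A_6 is a collider and A_6 is conditioned on, which opens it; A_5 is a fork and A_5 is not conditioned on — no node blocks this path, so it is active.
At least one path is unblocked, so d-separation fails.

No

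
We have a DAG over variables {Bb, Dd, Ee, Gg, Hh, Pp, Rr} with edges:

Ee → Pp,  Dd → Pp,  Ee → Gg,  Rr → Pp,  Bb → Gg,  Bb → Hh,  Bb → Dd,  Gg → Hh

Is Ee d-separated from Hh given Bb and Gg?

Yes

Enumerating the 4 paths from Ee to Hh and testing each for blocking by {Bb, Gg}:
Path 1: Ee → Pp ← Dd ← Bb → Hh
  Pp is a collider here and neither Pp nor any of its descendants is conditioned on, so the collider stays closed — the path is blocked at Pp.
Path 2: Ee → Pp ← Dd ← Bb → Gg → Hh
  Pp is a collider here and neither Pp nor any of its descendants is conditioned on, so the collider stays closed — the path is blocked at Pp.
Path 3: Ee → Gg → Hh
  Gg is a chain here and Gg is conditioned on, so the path is blocked at Gg.
Path 4: Ee → Gg ← Bb → Hh
  Bb is a fork here and Bb is conditioned on, so the path is blocked at Bb.
All paths are blocked; Ee ⊥ Hh | {Bb, Gg} holds.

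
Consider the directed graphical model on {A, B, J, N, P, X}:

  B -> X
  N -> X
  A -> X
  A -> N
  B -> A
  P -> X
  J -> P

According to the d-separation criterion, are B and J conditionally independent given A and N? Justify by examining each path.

3 paths connect B and J; each must be blocked for d-separation to hold:
Path 1: B → A → N → X ← P ← J
  A is a chain here and A is conditioned on, so the path is blocked at A.
Path 2: B → A → X ← P ← J
  A is a chain here and A is conditioned on, so the path is blocked at A.
Path 3: B → X ← P ← J
  X is a collider here and neither X nor any of its descendants is conditioned on, so the collider stays closed — the path is blocked at X.
Since every path is blocked, d-separation holds.

Yes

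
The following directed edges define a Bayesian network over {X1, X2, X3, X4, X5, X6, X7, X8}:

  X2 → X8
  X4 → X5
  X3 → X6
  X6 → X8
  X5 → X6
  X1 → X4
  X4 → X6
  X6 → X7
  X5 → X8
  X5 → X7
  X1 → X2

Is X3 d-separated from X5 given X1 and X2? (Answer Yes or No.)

There are 6 undirected paths between X3 and X5; checking each against the conditioning set {X1, X2}:
  1. X3 → X6 ← X5 — X6:collider[blocks] ⇒ blocked
  2. X3 → X6 → X7 ← X5 — X6:chain[open]; X7:collider[blocks] ⇒ blocked
  3. X3 → X6 → X8 ← X5 — X6:chain[open]; X8:collider[blocks] ⇒ blocked
  4. X3 → X6 → X8 ← X2 ← X1 → X4 → X5 — X6:chain[open]; X8:collider[blocks]; X2:chain[blocks]; X1:fork[blocks]; X4:chain[open] ⇒ blocked
  5. X3 → X6 ← X4 → X5 — X6:collider[blocks]; X4:fork[open] ⇒ blocked
  6. X3 → X6 ← X4 ← X1 → X2 → X8 ← X5 — X6:collider[blocks]; X4:chain[open]; X1:fork[blocks]; X2:chain[blocks]; X8:collider[blocks] ⇒ blocked
Since every path is blocked, d-separation holds.

Yes — X3 and X5 are d-separated given {X1, X2}.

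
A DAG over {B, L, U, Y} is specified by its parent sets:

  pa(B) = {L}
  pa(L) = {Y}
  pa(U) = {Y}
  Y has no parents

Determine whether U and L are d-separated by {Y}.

Yes

The only undirected path from U to L is:
Path 1: U ← Y → L
  Y is a fork here and Y is conditioned on, so the path is blocked at Y.
All paths are blocked; U ⊥ L | {Y} holds.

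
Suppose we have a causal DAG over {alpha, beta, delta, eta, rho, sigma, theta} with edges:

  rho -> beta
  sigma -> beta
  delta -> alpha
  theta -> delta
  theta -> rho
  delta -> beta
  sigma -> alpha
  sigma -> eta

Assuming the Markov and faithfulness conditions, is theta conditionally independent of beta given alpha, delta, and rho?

Yes — theta and beta are d-separated given {alpha, delta, rho}.

3 paths connect theta and beta; each must be blocked for d-separation to hold:
Path 1: theta → rho → beta
  rho is a chain here and rho is conditioned on, so the path is blocked at rho.
Path 2: theta → delta → beta
  delta is a chain here and delta is conditioned on, so the path is blocked at delta.
Path 3: theta → delta → alpha ← sigma → beta
  delta is a chain here and delta is conditioned on, so the path is blocked at delta.
Every path is blocked, so theta and beta are d-separated given {alpha, delta, rho}.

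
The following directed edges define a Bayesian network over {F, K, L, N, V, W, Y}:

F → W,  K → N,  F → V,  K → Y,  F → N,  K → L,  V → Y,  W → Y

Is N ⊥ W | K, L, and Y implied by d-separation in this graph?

4 paths connect N and W; each must be blocked for d-separation to hold:
  1. N ← F → V → Y ← W — F:fork[open]; V:chain[open]; Y:collider[open] ⇒ active
  2. N ← F → W — F:fork[open] ⇒ active
  3. N ← K → Y ← V ← F → W — K:fork[blocks]; Y:collider[open]; V:chain[open]; F:fork[open] ⇒ blocked
  4. N ← K → Y ← W — K:fork[blocks]; Y:collider[open] ⇒ blocked
Since the path N ← F → V → Y ← W is active, N and W are not d-separated given {K, L, Y}.

No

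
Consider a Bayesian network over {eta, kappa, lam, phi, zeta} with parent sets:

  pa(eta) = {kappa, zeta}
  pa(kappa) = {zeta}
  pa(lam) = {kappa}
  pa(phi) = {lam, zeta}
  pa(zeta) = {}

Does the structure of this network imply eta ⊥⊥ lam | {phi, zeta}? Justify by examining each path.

No

Enumerating the 4 paths from eta to lam and testing each for blocking by {phi, zeta}:
  1. eta ← kappa ← zeta → phi ← lam — kappa:chain[open]; zeta:fork[blocks]; phi:collider[open] ⇒ blocked
  2. eta ← kappa → lam — kappa:fork[open] ⇒ active
  3. eta ← zeta → kappa → lam — zeta:fork[blocks]; kappa:chain[open] ⇒ blocked
  4. eta ← zeta → phi ← lam — zeta:fork[blocks]; phi:collider[open] ⇒ blocked
Because an active path exists, eta and lam are not d-separated.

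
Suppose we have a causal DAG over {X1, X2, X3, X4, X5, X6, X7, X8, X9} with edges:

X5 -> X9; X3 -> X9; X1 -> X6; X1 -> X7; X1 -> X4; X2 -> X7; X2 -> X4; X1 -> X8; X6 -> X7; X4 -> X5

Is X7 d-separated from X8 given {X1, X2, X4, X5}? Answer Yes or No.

Yes

We examine all 3 paths between X7 and X8:
Path 1: X7 ← X2 → X4 ← X1 → X8
  X2 is a fork here and X2 is conditioned on, so the path is blocked at X2.
Path 2: X7 ← X1 → X8
  X1 is a fork here and X1 is conditioned on, so the path is blocked at X1.
Path 3: X7 ← X6 ← X1 → X8
  X1 is a fork here and X1 is conditioned on, so the path is blocked at X1.
All paths are blocked; X7 ⊥ X8 | {X1, X2, X4, X5} holds.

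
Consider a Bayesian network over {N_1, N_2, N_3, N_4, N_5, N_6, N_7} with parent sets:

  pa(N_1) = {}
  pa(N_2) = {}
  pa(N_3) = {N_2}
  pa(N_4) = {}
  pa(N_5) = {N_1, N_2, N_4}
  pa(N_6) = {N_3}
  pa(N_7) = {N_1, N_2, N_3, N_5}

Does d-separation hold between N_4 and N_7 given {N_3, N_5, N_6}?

Enumerating the 4 paths from N_4 to N_7 and testing each for blocking by {N_3, N_5, N_6}:
  1. N_4 → N_5 ← N_2 → N_3 → N_7 — N_5:collider[open]; N_2:fork[open]; N_3:chain[blocks] ⇒ blocked
  2. N_4 → N_5 ← N_2 → N_7 — N_5:collider[open]; N_2:fork[open] ⇒ active
  3. N_4 → N_5 → N_7 — N_5:chain[blocks] ⇒ blocked
  4. N_4 → N_5 ← N_1 → N_7 — N_5:collider[open]; N_1:fork[open] ⇒ active
Because an active path exists, N_4 and N_7 are not d-separated.

No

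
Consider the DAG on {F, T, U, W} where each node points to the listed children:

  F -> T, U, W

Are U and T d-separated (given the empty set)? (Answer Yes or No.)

No

There is one path between U and T:
  1. U ← F → T — F:fork[open] ⇒ active
Because an active path exists, U and T are not d-separated.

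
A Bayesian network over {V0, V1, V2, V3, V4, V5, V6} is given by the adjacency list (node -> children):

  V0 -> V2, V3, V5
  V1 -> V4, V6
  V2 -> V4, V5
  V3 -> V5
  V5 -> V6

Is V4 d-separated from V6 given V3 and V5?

No — V4 and V6 are not d-separated given {V3, V5}.

There are 4 undirected paths between V4 and V6; checking each against the conditioning set {V3, V5}:
Path 1: V4 ← V2 → V5 → V6
  V5 is a chain here and V5 is conditioned on, so the path is blocked at V5.
Path 2: V4 ← V2 ← V0 → V5 → V6
  V5 is a chain here and V5 is conditioned on, so the path is blocked at V5.
Path 3: V4 ← V2 ← V0 → V3 → V5 → V6
  V3 is a chain here and V3 is conditioned on, so the path is blocked at V3.
Path 4: V4 ← V1 → V6
  V1 is a fork and V1 is not conditioned on — no node blocks this path, so it is active.
Because an active path exists, V4 and V6 are not d-separated.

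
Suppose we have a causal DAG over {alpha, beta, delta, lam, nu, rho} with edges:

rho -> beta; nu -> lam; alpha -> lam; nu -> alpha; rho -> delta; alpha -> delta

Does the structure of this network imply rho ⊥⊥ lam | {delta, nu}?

We examine all 2 paths between rho and lam:
Path 1: rho → delta ← alpha ← nu → lam
  nu is a fork here and nu is conditioned on, so the path is blocked at nu.
Path 2: rho → delta ← alpha → lam
  delta is a collider and delta is conditioned on, which opens it; alpha is a fork and alpha is not conditioned on — no node blocks this path, so it is active.
At least one path is unblocked, so d-separation fails.

No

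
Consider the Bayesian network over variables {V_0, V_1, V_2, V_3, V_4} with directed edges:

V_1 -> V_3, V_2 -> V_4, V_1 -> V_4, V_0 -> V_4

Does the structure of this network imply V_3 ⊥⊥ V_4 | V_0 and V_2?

Only one path connects V_3 and V_4:
  1. V_3 ← V_1 → V_4 — V_1:fork[open] ⇒ active
Since the path V_3 ← V_1 → V_4 is active, V_3 and V_4 are not d-separated given {V_0, V_2}.

No — V_3 and V_4 are not d-separated given {V_0, V_2}.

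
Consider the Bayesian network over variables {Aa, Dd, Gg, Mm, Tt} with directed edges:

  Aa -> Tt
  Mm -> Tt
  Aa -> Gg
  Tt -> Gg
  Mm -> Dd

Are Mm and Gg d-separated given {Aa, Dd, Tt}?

Yes

There are 2 undirected paths between Mm and Gg; checking each against the conditioning set {Aa, Dd, Tt}:
  1. Mm → Tt ← Aa → Gg — Tt:collider[open]; Aa:fork[blocks] ⇒ blocked
  2. Mm → Tt → Gg — Tt:chain[blocks] ⇒ blocked
Since every path is blocked, d-separation holds.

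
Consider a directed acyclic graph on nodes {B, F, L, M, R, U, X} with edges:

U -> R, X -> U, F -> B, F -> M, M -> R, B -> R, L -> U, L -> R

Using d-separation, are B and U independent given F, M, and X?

We examine all 4 paths between B and U:
  1. B → R ← L → U — R:collider[blocks]; L:fork[open] ⇒ blocked
  2. B → R ← U — R:collider[blocks] ⇒ blocked
  3. B ← F → M → R ← L → U — F:fork[blocks]; M:chain[blocks]; R:collider[blocks]; L:fork[open] ⇒ blocked
  4. B ← F → M → R ← U — F:fork[blocks]; M:chain[blocks]; R:collider[blocks] ⇒ blocked
All paths are blocked; B ⊥ U | {F, M, X} holds.

Yes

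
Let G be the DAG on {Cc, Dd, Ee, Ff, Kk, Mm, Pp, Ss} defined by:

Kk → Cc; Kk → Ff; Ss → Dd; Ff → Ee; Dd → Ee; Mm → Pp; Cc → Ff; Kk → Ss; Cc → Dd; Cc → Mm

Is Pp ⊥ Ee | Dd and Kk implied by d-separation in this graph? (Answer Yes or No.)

No

We examine all 6 paths between Pp and Ee:
  1. Pp ← Mm ← Cc → Dd ← Ss ← Kk → Ff → Ee — Mm:chain[open]; Cc:fork[open]; Dd:collider[open]; Ss:chain[open]; Kk:fork[blocks]; Ff:chain[open] ⇒ blocked
  2. Pp ← Mm ← Cc → Dd → Ee — Mm:chain[open]; Cc:fork[open]; Dd:chain[blocks] ⇒ blocked
  3. Pp ← Mm ← Cc → Ff → Ee — Mm:chain[open]; Cc:fork[open]; Ff:chain[open] ⇒ active
  4. Pp ← Mm ← Cc → Ff ← Kk → Ss → Dd → Ee — Mm:chain[open]; Cc:fork[open]; Ff:collider[blocks]; Kk:fork[blocks]; Ss:chain[open]; Dd:chain[blocks] ⇒ blocked
  5. Pp ← Mm ← Cc ← Kk → Ss → Dd → Ee — Mm:chain[open]; Cc:chain[open]; Kk:fork[blocks]; Ss:chain[open]; Dd:chain[blocks] ⇒ blocked
  6. Pp ← Mm ← Cc ← Kk → Ff → Ee — Mm:chain[open]; Cc:chain[open]; Kk:fork[blocks]; Ff:chain[open] ⇒ blocked
At least one path is unblocked, so d-separation fails.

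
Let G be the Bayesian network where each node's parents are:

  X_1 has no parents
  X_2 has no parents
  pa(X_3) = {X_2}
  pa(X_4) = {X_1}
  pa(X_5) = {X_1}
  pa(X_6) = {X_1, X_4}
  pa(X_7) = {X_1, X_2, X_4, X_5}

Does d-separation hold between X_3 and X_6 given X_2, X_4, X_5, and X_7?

Yes

There are 6 undirected paths between X_3 and X_6; checking each against the conditioning set {X_2, X_4, X_5, X_7}:
  1. X_3 ← X_2 → X_7 ← X_1 → X_6 — X_2:fork[blocks]; X_7:collider[open]; X_1:fork[open] ⇒ blocked
  2. X_3 ← X_2 → X_7 ← X_1 → X_4 → X_6 — X_2:fork[blocks]; X_7:collider[open]; X_1:fork[open]; X_4:chain[blocks] ⇒ blocked
  3. X_3 ← X_2 → X_7 ← X_5 ← X_1 → X_6 — X_2:fork[blocks]; X_7:collider[open]; X_5:chain[blocks]; X_1:fork[open] ⇒ blocked
  4. X_3 ← X_2 → X_7 ← X_5 ← X_1 → X_4 → X_6 — X_2:fork[blocks]; X_7:collider[open]; X_5:chain[blocks]; X_1:fork[open]; X_4:chain[blocks] ⇒ blocked
  5. X_3 ← X_2 → X_7 ← X_4 → X_6 — X_2:fork[blocks]; X_7:collider[open]; X_4:fork[blocks] ⇒ blocked
  6. X_3 ← X_2 → X_7 ← X_4 ← X_1 → X_6 — X_2:fork[blocks]; X_7:collider[open]; X_4:chain[blocks]; X_1:fork[open] ⇒ blocked
All paths are blocked; X_3 ⊥ X_6 | {X_2, X_4, X_5, X_7} holds.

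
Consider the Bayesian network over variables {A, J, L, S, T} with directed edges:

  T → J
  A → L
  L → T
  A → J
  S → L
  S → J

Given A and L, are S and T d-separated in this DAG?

Yes

We examine all 4 paths between S and T:
Path 1: S → L → T
  L is a chain here and L is conditioned on, so the path is blocked at L.
Path 2: S → L ← A → J ← T
  A is a fork here and A is conditioned on, so the path is blocked at A.
Path 3: S → J ← T
  J is a collider here and neither J nor any of its descendants is conditioned on, so the collider stays closed — the path is blocked at J.
Path 4: S → J ← A → L → T
  J is a collider here and neither J nor any of its descendants is conditioned on, so the collider stays closed — the path is blocked at J.
Every path is blocked, so S and T are d-separated given {A, L}.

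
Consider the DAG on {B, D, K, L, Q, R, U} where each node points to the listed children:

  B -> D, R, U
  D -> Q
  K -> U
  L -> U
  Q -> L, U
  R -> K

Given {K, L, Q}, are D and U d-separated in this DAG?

We examine all 4 paths between D and U:
Path 1: D ← B → R → K → U
  K is a chain here and K is conditioned on, so the path is blocked at K.
Path 2: D ← B → U
  B is a fork and B is not conditioned on — no node blocks this path, so it is active.
Path 3: D → Q → L → U
  Q is a chain here and Q is conditioned on, so the path is blocked at Q.
Path 4: D → Q → U
  Q is a chain here and Q is conditioned on, so the path is blocked at Q.
Because an active path exists, D and U are not d-separated.

No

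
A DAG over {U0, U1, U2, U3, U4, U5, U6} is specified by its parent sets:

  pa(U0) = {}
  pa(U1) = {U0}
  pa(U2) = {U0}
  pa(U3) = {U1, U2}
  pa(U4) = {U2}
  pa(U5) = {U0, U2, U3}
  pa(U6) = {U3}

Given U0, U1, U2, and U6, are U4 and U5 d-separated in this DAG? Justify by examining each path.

5 paths connect U4 and U5; each must be blocked for d-separation to hold:
Path 1: U4 ← U2 ← U0 → U1 → U3 → U5
  U2 is a chain here and U2 is conditioned on, so the path is blocked at U2.
Path 2: U4 ← U2 ← U0 → U5
  U2 is a chain here and U2 is conditioned on, so the path is blocked at U2.
Path 3: U4 ← U2 → U3 ← U1 ← U0 → U5
  U2 is a fork here and U2 is conditioned on, so the path is blocked at U2.
Path 4: U4 ← U2 → U3 → U5
  U2 is a fork here and U2 is conditioned on, so the path is blocked at U2.
Path 5: U4 ← U2 → U5
  U2 is a fork here and U2 is conditioned on, so the path is blocked at U2.
All paths are blocked; U4 ⊥ U5 | {U0, U1, U2, U6} holds.

Yes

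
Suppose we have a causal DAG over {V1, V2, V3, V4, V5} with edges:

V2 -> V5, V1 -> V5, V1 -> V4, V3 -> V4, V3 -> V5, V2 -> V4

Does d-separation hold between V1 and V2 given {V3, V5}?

We examine all 4 paths between V1 and V2:
Path 1: V1 → V4 ← V3 → V5 ← V2
  V4 is a collider here and neither V4 nor any of its descendants is conditioned on, so the collider stays closed — the path is blocked at V4.
Path 2: V1 → V4 ← V2
  V4 is a collider here and neither V4 nor any of its descendants is conditioned on, so the collider stays closed — the path is blocked at V4.
Path 3: V1 → V5 ← V3 → V4 ← V2
  V3 is a fork here and V3 is conditioned on, so the path is blocked at V3.
Path 4: V1 → V5 ← V2
  V5 is a collider and V5 is conditioned on, which opens it — no node blocks this path, so it is active.
Because an active path exists, V1 and V2 are not d-separated.

No — V1 and V2 are not d-separated given {V3, V5}.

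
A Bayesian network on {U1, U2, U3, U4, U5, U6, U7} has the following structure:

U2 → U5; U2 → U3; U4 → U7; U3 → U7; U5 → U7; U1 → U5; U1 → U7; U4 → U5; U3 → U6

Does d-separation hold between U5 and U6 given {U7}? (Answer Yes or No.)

4 paths connect U5 and U6; each must be blocked for d-separation to hold:
Path 1: U5 → U7 ← U3 → U6
  U7 is a collider and U7 is conditioned on, which opens it; U3 is a fork and U3 is not conditioned on — no node blocks this path, so it is active.
Path 2: U5 ← U2 → U3 → U6
  U2 is a fork and U2 is not conditioned on; U3 is a chain and U3 is not conditioned on — no node blocks this path, so it is active.
Path 3: U5 ← U1 → U7 ← U3 → U6
  U1 is a fork and U1 is not conditioned on; U7 is a collider and U7 is conditioned on, which opens it; U3 is a fork and U3 is not conditioned on — no node blocks this path, so it is active.
Path 4: U5 ← U4 → U7 ← U3 → U6
  U4 is a fork and U4 is not conditioned on; U7 is a collider and U7 is conditioned on, which opens it; U3 is a fork and U3 is not conditioned on — no node blocks this path, so it is active.
At least one path is unblocked, so d-separation fails.

No — U5 and U6 are not d-separated given {U7}.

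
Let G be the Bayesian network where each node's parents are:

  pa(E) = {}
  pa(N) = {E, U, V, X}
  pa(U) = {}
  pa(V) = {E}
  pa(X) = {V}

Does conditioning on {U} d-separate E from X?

4 paths connect E and X; each must be blocked for d-separation to hold:
  1. E → N ← X — N:collider[blocks] ⇒ blocked
  2. E → N ← V → X — N:collider[blocks]; V:fork[open] ⇒ blocked
  3. E → V → N ← X — V:chain[open]; N:collider[blocks] ⇒ blocked
  4. E → V → X — V:chain[open] ⇒ active
Since the path E → V → X is active, E and X are not d-separated given {U}.

No — E and X are not d-separated given {U}.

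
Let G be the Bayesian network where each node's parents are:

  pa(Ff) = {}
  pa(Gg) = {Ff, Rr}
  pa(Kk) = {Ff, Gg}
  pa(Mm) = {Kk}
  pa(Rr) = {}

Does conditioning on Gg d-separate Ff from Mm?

We examine all 2 paths between Ff and Mm:
  1. Ff → Gg → Kk → Mm — Gg:chain[blocks]; Kk:chain[open] ⇒ blocked
  2. Ff → Kk → Mm — Kk:chain[open] ⇒ active
At least one path is unblocked, so d-separation fails.

No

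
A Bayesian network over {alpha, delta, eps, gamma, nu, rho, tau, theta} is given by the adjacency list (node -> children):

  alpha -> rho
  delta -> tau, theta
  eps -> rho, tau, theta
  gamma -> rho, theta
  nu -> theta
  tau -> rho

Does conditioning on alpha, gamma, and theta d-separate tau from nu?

Enumerating the 5 paths from tau to nu and testing each for blocking by {alpha, gamma, theta}:
  1. tau ← delta → theta ← nu — delta:fork[open]; theta:collider[open] ⇒ active
  2. tau → rho ← gamma → theta ← nu — rho:collider[blocks]; gamma:fork[blocks]; theta:collider[open] ⇒ blocked
  3. tau → rho ← eps → theta ← nu — rho:collider[blocks]; eps:fork[open]; theta:collider[open] ⇒ blocked
  4. tau ← eps → rho ← gamma → theta ← nu — eps:fork[open]; rho:collider[blocks]; gamma:fork[blocks]; theta:collider[open] ⇒ blocked
  5. tau ← eps → theta ← nu — eps:fork[open]; theta:collider[open] ⇒ active
At least one path is unblocked, so d-separation fails.

No — tau and nu are not d-separated given {alpha, gamma, theta}.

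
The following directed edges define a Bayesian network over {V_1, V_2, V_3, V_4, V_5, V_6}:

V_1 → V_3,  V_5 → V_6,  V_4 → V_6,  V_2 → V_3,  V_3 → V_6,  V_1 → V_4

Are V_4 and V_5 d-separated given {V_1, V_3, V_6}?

Enumerating the 2 paths from V_4 to V_5 and testing each for blocking by {V_1, V_3, V_6}:
  1. V_4 → V_6 ← V_5 — V_6:collider[open] ⇒ active
  2. V_4 ← V_1 → V_3 → V_6 ← V_5 — V_1:fork[blocks]; V_3:chain[blocks]; V_6:collider[open] ⇒ blocked
Since the path V_4 → V_6 ← V_5 is active, V_4 and V_5 are not d-separated given {V_1, V_3, V_6}.

No — V_4 and V_5 are not d-separated given {V_1, V_3, V_6}.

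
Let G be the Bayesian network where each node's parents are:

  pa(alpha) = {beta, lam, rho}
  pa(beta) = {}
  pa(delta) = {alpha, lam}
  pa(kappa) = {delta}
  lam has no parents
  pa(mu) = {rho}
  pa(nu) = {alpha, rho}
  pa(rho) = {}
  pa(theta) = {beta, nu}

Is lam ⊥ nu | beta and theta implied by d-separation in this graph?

There are 6 undirected paths between lam and nu; checking each against the conditioning set {beta, theta}:
Path 1: lam → alpha ← rho → nu
  alpha is a collider and its descendant theta is conditioned on, which opens it; rho is a fork and rho is not conditioned on — no node blocks this path, so it is active.
Path 2: lam → alpha → nu
  alpha is a chain and alpha is not conditioned on — no node blocks this path, so it is active.
Path 3: lam → alpha ← beta → theta ← nu
  beta is a fork here and beta is conditioned on, so the path is blocked at beta.
Path 4: lam → delta ← alpha ← rho → nu
  delta is a collider here and neither delta nor any of its descendants is conditioned on, so the collider stays closed — the path is blocked at delta.
Path 5: lam → delta ← alpha → nu
  delta is a collider here and neither delta nor any of its descendants is conditioned on, so the collider stays closed — the path is blocked at delta.
Path 6: lam → delta ← alpha ← beta → theta ← nu
  delta is a collider here and neither delta nor any of its descendants is conditioned on, so the collider stays closed — the path is blocked at delta.
Since the path lam → alpha ← rho → nu is active, lam and nu are not d-separated given {beta, theta}.

No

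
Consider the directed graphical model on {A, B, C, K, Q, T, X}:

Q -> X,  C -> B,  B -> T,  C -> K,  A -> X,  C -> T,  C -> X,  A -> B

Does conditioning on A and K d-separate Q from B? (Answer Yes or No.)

There are 3 undirected paths between Q and B; checking each against the conditioning set {A, K}:
Path 1: Q → X ← A → B
  X is a collider here and neither X nor any of its descendants is conditioned on, so the collider stays closed — the path is blocked at X.
Path 2: Q → X ← C → B
  X is a collider here and neither X nor any of its descendants is conditioned on, so the collider stays closed — the path is blocked at X.
Path 3: Q → X ← C → T ← B
  X is a collider here and neither X nor any of its descendants is conditioned on, so the collider stays closed — the path is blocked at X.
Every path is blocked, so Q and B are d-separated given {A, K}.

Yes — Q and B are d-separated given {A, K}.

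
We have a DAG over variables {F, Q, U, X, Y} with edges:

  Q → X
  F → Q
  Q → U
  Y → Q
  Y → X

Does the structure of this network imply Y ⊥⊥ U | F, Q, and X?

Enumerating the 2 paths from Y to U and testing each for blocking by {F, Q, X}:
  1. Y → Q → U — Q:chain[blocks] ⇒ blocked
  2. Y → X ← Q → U — X:collider[open]; Q:fork[blocks] ⇒ blocked
All paths are blocked; Y ⊥ U | {F, Q, X} holds.

Yes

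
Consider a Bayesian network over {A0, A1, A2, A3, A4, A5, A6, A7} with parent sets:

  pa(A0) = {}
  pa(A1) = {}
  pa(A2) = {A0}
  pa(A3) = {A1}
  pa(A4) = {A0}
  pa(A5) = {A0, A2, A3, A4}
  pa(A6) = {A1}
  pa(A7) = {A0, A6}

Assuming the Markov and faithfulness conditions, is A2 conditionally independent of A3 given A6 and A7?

There are 6 undirected paths between A2 and A3; checking each against the conditioning set {A6, A7}:
Path 1: A2 ← A0 → A7 ← A6 ← A1 → A3
  A6 is a chain here and A6 is conditioned on, so the path is blocked at A6.
Path 2: A2 ← A0 → A4 → A5 ← A3
  A5 is a collider here and neither A5 nor any of its descendants is conditioned on, so the collider stays closed — the path is blocked at A5.
Path 3: A2 ← A0 → A5 ← A3
  A5 is a collider here and neither A5 nor any of its descendants is conditioned on, so the collider stays closed — the path is blocked at A5.
Path 4: A2 → A5 ← A0 → A7 ← A6 ← A1 → A3
  A5 is a collider here and neither A5 nor any of its descendants is conditioned on, so the collider stays closed — the path is blocked at A5.
Path 5: A2 → A5 ← A3
  A5 is a collider here and neither A5 nor any of its descendants is conditioned on, so the collider stays closed — the path is blocked at A5.
Path 6: A2 → A5 ← A4 ← A0 → A7 ← A6 ← A1 → A3
  A5 is a collider here and neither A5 nor any of its descendants is conditioned on, so the collider stays closed — the path is blocked at A5.
All paths are blocked; A2 ⊥ A3 | {A6, A7} holds.

Yes — A2 and A3 are d-separated given {A6, A7}.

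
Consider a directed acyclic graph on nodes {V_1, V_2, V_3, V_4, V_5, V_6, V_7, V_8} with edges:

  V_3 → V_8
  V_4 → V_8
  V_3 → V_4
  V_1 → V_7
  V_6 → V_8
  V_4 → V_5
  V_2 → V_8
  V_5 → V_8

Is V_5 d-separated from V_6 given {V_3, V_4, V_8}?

3 paths connect V_5 and V_6; each must be blocked for d-separation to hold:
  1. V_5 ← V_4 ← V_3 → V_8 ← V_6 — V_4:chain[blocks]; V_3:fork[blocks]; V_8:collider[open] ⇒ blocked
  2. V_5 ← V_4 → V_8 ← V_6 — V_4:fork[blocks]; V_8:collider[open] ⇒ blocked
  3. V_5 → V_8 ← V_6 — V_8:collider[open] ⇒ active
Since the path V_5 → V_8 ← V_6 is active, V_5 and V_6 are not d-separated given {V_3, V_4, V_8}.

No — V_5 and V_6 are not d-separated given {V_3, V_4, V_8}.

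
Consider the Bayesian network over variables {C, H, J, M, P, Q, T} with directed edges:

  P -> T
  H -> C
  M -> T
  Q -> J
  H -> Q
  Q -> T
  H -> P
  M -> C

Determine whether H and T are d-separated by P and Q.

Yes — H and T are d-separated given {P, Q}.

There are 3 undirected paths between H and T; checking each against the conditioning set {P, Q}:
Path 1: H → P → T
  P is a chain here and P is conditioned on, so the path is blocked at P.
Path 2: H → C ← M → T
  C is a collider here and neither C nor any of its descendants is conditioned on, so the collider stays closed — the path is blocked at C.
Path 3: H → Q → T
  Q is a chain here and Q is conditioned on, so the path is blocked at Q.
All paths are blocked; H ⊥ T | {P, Q} holds.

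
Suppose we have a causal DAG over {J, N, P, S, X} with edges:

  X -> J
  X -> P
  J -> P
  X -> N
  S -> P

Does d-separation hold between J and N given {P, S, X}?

We examine all 2 paths between J and N:
Path 1: J → P ← X → N
  X is a fork here and X is conditioned on, so the path is blocked at X.
Path 2: J ← X → N
  X is a fork here and X is conditioned on, so the path is blocked at X.
Since every path is blocked, d-separation holds.

Yes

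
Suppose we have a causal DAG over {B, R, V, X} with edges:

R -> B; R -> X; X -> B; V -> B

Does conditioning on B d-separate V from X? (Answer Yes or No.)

No

We examine all 2 paths between V and X:
Path 1: V → B ← X
  B is a collider and B is conditioned on, which opens it — no node blocks this path, so it is active.
Path 2: V → B ← R → X
  B is a collider and B is conditioned on, which opens it; R is a fork and R is not conditioned on — no node blocks this path, so it is active.
Since the path V → B ← X is active, V and X are not d-separated given {B}.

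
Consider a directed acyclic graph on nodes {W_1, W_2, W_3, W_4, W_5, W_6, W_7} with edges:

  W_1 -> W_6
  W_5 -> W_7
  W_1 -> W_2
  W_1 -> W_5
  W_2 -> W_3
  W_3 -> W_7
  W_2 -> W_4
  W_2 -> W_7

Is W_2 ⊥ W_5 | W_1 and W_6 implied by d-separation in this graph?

Enumerating the 3 paths from W_2 to W_5 and testing each for blocking by {W_1, W_6}:
Path 1: W_2 → W_3 → W_7 ← W_5
  W_7 is a collider here and neither W_7 nor any of its descendants is conditioned on, so the collider stays closed — the path is blocked at W_7.
Path 2: W_2 → W_7 ← W_5
  W_7 is a collider here and neither W_7 nor any of its descendants is conditioned on, so the collider stays closed — the path is blocked at W_7.
Path 3: W_2 ← W_1 → W_5
  W_1 is a fork here and W_1 is conditioned on, so the path is blocked at W_1.
Since every path is blocked, d-separation holds.

Yes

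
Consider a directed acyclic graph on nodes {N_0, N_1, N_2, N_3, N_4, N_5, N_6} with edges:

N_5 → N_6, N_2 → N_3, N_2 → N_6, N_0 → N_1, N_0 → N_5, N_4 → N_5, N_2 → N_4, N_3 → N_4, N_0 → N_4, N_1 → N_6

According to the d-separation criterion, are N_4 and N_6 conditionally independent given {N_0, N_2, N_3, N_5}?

6 paths connect N_4 and N_6; each must be blocked for d-separation to hold:
  1. N_4 ← N_3 ← N_2 → N_6 — N_3:chain[blocks]; N_2:fork[blocks] ⇒ blocked
  2. N_4 ← N_0 → N_1 → N_6 — N_0:fork[blocks]; N_1:chain[open] ⇒ blocked
  3. N_4 ← N_0 → N_5 → N_6 — N_0:fork[blocks]; N_5:chain[blocks] ⇒ blocked
  4. N_4 → N_5 ← N_0 → N_1 → N_6 — N_5:collider[open]; N_0:fork[blocks]; N_1:chain[open] ⇒ blocked
  5. N_4 → N_5 → N_6 — N_5:chain[blocks] ⇒ blocked
  6. N_4 ← N_2 → N_6 — N_2:fork[blocks] ⇒ blocked
All paths are blocked; N_4 ⊥ N_6 | {N_0, N_2, N_3, N_5} holds.

Yes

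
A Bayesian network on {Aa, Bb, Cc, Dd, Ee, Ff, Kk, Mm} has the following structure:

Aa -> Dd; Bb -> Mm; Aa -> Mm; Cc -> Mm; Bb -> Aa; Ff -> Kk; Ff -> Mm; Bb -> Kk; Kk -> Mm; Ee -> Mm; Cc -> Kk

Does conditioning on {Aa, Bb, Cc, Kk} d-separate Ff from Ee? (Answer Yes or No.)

Enumerating the 5 paths from Ff to Ee and testing each for blocking by {Aa, Bb, Cc, Kk}:
  1. Ff → Mm ← Ee — Mm:collider[blocks] ⇒ blocked
  2. Ff → Kk ← Cc → Mm ← Ee — Kk:collider[open]; Cc:fork[blocks]; Mm:collider[blocks] ⇒ blocked
  3. Ff → Kk → Mm ← Ee — Kk:chain[blocks]; Mm:collider[blocks] ⇒ blocked
  4. Ff → Kk ← Bb → Mm ← Ee — Kk:collider[open]; Bb:fork[blocks]; Mm:collider[blocks] ⇒ blocked
  5. Ff → Kk ← Bb → Aa → Mm ← Ee — Kk:collider[open]; Bb:fork[blocks]; Aa:chain[blocks]; Mm:collider[blocks] ⇒ blocked
Since every path is blocked, d-separation holds.

Yes — Ff and Ee are d-separated given {Aa, Bb, Cc, Kk}.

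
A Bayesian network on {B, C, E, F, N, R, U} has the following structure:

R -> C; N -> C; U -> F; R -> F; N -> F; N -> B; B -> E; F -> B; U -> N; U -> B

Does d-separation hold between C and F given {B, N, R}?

We examine all 6 paths between C and F:
Path 1: C ← R → F
  R is a fork here and R is conditioned on, so the path is blocked at R.
Path 2: C ← N → B ← U → F
  N is a fork here and N is conditioned on, so the path is blocked at N.
Path 3: C ← N → B ← F
  N is a fork here and N is conditioned on, so the path is blocked at N.
Path 4: C ← N ← U → B ← F
  N is a chain here and N is conditioned on, so the path is blocked at N.
Path 5: C ← N ← U → F
  N is a chain here and N is conditioned on, so the path is blocked at N.
Path 6: C ← N → F
  N is a fork here and N is conditioned on, so the path is blocked at N.
Every path is blocked, so C and F are d-separated given {B, N, R}.

Yes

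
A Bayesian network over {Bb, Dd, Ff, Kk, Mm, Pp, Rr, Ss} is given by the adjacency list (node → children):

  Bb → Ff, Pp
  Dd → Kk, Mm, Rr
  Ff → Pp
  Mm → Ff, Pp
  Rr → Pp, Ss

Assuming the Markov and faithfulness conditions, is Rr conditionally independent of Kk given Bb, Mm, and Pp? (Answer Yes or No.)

No

Enumerating the 4 paths from Rr to Kk and testing each for blocking by {Bb, Mm, Pp}:
Path 1: Rr → Pp ← Mm ← Dd → Kk
  Mm is a chain here and Mm is conditioned on, so the path is blocked at Mm.
Path 2: Rr → Pp ← Bb → Ff ← Mm ← Dd → Kk
  Bb is a fork here and Bb is conditioned on, so the path is blocked at Bb.
Path 3: Rr → Pp ← Ff ← Mm ← Dd → Kk
  Mm is a chain here and Mm is conditioned on, so the path is blocked at Mm.
Path 4: Rr ← Dd → Kk
  Dd is a fork and Dd is not conditioned on — no node blocks this path, so it is active.
Because an active path exists, Rr and Kk are not d-separated.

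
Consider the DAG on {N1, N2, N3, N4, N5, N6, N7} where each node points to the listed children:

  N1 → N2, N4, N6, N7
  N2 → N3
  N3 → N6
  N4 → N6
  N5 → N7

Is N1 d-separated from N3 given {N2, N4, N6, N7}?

3 paths connect N1 and N3; each must be blocked for d-separation to hold:
Path 1: N1 → N6 ← N3
  N6 is a collider and N6 is conditioned on, which opens it — no node blocks this path, so it is active.
Path 2: N1 → N4 → N6 ← N3
  N4 is a chain here and N4 is conditioned on, so the path is blocked at N4.
Path 3: N1 → N2 → N3
  N2 is a chain here and N2 is conditioned on, so the path is blocked at N2.
At least one path is unblocked, so d-separation fails.

No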